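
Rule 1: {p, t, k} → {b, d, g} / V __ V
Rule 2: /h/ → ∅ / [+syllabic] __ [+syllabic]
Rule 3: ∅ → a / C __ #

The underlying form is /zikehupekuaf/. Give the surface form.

Rule 1 (intervocalic voicing): /k/ is a voiceless stop between vowels /i/ and /e/, so it voices to [g]. /p/ is a voiceless stop between vowels /u/ and /e/, so it voices to [b]. /k/ is a voiceless stop between vowels /e/ and /u/, so it voices to [g]. /zikehupekuaf/ → zigehubeguaf.
Rule 2 (intervocalic h-deletion): /h/ occurs between vowels /e/ and /u/, so it deletes. /zigehubeguaf/ → zigeubeguaf.
Rule 3 (final a-epenthesis): the form ends in the consonant /f/, so [a] is inserted word-finally. /zigeubeguaf/ → zigeubeguafa.

zigeubeguafa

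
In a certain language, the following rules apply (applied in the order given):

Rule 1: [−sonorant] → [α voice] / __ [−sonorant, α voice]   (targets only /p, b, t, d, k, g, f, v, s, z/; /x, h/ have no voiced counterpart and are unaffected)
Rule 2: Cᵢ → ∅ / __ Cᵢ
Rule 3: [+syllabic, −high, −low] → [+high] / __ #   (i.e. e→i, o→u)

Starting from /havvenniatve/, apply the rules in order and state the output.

haveniadvi

Rule 1 (regressive voicing assimilation): /t/ precedes the voiced obstruent /v/, so it voices to [d] by assimilation. /havvenniatve/ → havvenniadve.
Rule 2 (degemination): /vv/ is a geminate; the first /v/ deletes. /nn/ is a geminate; the first /n/ deletes. /havvenniadve/ → haveniadve.
Rule 3 (final vowel raising): /e/ is a mid vowel in word-final position, so it raises to [i]. /haveniadve/ → haveniadvi.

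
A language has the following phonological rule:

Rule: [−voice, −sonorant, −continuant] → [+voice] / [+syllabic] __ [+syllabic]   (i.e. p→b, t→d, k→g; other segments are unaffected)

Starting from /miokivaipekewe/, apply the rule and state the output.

/k/ is a voiceless stop between vowels /o/ and /i/, so it voices to [g].
/p/ is a voiceless stop between vowels /i/ and /e/, so it voices to [b].
/k/ is a voiceless stop between vowels /e/ and /e/, so it voices to [g].
Surface form: [miogivaibegewe].

miogivaibegewe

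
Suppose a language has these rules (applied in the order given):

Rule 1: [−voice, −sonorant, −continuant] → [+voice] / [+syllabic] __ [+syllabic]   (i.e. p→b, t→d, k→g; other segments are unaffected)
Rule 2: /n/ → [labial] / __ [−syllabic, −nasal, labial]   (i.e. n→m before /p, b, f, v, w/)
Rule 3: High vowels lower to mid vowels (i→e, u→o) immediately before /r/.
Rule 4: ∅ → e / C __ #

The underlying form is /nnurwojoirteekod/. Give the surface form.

nnorwojoerteegode

Rule 1 (intervocalic voicing): /k/ is a voiceless stop between vowels /e/ and /o/, so it voices to [g]. /nnurwojoirteekod/ → nnurwojoirteegod.
Rule 2 (nasal place assimilation): no segment meets the environment; /nnurwojoirteegod/ is unchanged.
Rule 3 (pre-rhotic lowering): /u/ is a high vowel immediately before /r/, so it lowers to [o]. /i/ is a high vowel immediately before /r/, so it lowers to [e]. /nnurwojoirteegod/ → nnorwojoerteegod.
Rule 4 (final e-epenthesis): the form ends in the consonant /d/, so [e] is inserted word-finally. /nnorwojoerteegod/ → nnorwojoerteegode.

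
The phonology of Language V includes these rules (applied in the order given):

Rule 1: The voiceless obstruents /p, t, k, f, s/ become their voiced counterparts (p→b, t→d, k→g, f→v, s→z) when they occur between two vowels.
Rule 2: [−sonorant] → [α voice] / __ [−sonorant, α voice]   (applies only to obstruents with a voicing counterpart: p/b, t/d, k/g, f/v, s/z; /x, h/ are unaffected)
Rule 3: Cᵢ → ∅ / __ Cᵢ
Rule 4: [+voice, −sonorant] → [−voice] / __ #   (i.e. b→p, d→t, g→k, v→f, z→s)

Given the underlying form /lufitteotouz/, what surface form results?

Rule 1 (intervocalic voicing): /f/ is a voiceless obstruent between vowels /u/ and /i/, so it voices to [v]. /t/ is a voiceless obstruent between vowels /o/ and /o/, so it voices to [d]. /lufitteotouz/ → luvitteodouz.
Rule 2 (regressive voicing assimilation): no segment meets the environment; /luvitteodouz/ is unchanged.
Rule 3 (degemination): /tt/ is a geminate; the first /t/ deletes. /luvitteodouz/ → luviteodouz.
Rule 4 (final devoicing): /z/ is a voiced obstruent in word-final position, so it devoices to [s]. /luviteodouz/ → luviteodous.

luviteodous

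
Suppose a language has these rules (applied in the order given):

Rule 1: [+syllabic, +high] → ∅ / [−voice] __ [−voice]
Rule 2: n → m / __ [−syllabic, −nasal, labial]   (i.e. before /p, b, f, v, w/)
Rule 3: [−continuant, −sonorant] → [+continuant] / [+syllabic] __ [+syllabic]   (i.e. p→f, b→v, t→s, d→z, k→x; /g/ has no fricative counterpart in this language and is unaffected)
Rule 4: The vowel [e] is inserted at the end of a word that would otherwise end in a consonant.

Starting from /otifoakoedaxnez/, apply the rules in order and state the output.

otfoaxoezaxneze

Rule 1 (high vowel syncope): /i/ is a high vowel flanked by voiceless consonants /t/ and /f/, so it deletes. /otifoakoedaxnez/ → otfoakoedaxnez.
Rule 2 (nasal place assimilation): no segment meets the environment; /otfoakoedaxnez/ is unchanged.
Rule 3 (intervocalic spirantization): /k/ is a stop between vowels /a/ and /o/, so it spirantizes to the fricative [x]. /d/ is a stop between vowels /e/ and /a/, so it spirantizes to the fricative [z]. /otfoakoedaxnez/ → otfoaxoezaxnez.
Rule 4 (final e-epenthesis): the form ends in the consonant /z/, so [e] is inserted word-finally. /otfoaxoezaxnez/ → otfoaxoezaxneze.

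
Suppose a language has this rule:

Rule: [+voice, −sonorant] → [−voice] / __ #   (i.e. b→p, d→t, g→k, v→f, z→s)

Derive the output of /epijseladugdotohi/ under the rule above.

No segment of /epijseladugdotohi/ meets the structural description of the rule, so the form surfaces unchanged.

epijseladugdotohi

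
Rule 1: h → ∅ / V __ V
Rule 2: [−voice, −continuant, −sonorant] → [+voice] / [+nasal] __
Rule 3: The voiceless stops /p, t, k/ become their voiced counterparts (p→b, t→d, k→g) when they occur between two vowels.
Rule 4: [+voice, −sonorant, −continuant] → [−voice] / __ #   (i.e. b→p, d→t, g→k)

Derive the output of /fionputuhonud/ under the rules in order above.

fionbuduonut

Rule 1 (intervocalic h-deletion): /h/ occurs between vowels /u/ and /o/, so it deletes. /fionputuhonud/ → fionputuonud.
Rule 2 (post-nasal voicing): /p/ is a voiceless stop immediately after the nasal /n/, so it voices to [b]. /fionputuonud/ → fionbutuonud.
Rule 3 (intervocalic voicing): /t/ is a voiceless stop between vowels /u/ and /u/, so it voices to [d]. /fionbutuonud/ → fionbuduonud.
Rule 4 (final devoicing): /d/ is a voiced stop in word-final position, so it devoices to [t]. /fionbuduonud/ → fionbuduonut.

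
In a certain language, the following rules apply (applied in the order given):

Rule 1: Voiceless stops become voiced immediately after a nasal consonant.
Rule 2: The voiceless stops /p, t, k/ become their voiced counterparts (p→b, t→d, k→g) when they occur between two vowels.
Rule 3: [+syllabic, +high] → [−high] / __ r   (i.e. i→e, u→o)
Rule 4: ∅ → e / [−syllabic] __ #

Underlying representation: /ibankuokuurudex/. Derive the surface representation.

Rule 1 (post-nasal voicing): /k/ is a voiceless stop immediately after the nasal /n/, so it voices to [g]. /ibankuokuurudex/ → ibanguokuurudex.
Rule 2 (intervocalic voicing): /k/ is a voiceless stop between vowels /o/ and /u/, so it voices to [g]. /ibanguokuurudex/ → ibanguoguurudex.
Rule 3 (pre-rhotic lowering): /u/ is a high vowel immediately before /r/, so it lowers to [o]. /ibanguoguurudex/ → ibanguoguorudex.
Rule 4 (final e-epenthesis): the form ends in the consonant /x/, so [e] is inserted word-finally. /ibanguoguorudex/ → ibanguoguorudexe.

ibanguoguorudexe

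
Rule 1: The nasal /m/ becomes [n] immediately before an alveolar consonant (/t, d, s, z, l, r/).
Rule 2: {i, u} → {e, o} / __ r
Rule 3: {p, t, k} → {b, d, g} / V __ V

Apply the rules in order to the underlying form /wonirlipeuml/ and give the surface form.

Rule 1 (nasal place assimilation): /m/ precedes the alveolar consonant /l/, so it assimilates in place to [n]. /wonirlipeuml/ → wonirlipeunl.
Rule 2 (pre-rhotic lowering): /i/ is a high vowel immediately before /r/, so it lowers to [e]. /wonirlipeunl/ → wonerlipeunl.
Rule 3 (intervocalic voicing): /p/ is a voiceless stop between vowels /i/ and /e/, so it voices to [b]. /wonerlipeunl/ → wonerlibeunl.

wonerlibeunl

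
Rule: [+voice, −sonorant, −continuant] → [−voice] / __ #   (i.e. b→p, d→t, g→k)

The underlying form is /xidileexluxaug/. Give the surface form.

xidileexluxauk

/g/ is a voiced stop in word-final position, so it devoices to [k].
Surface form: [xidileexluxauk].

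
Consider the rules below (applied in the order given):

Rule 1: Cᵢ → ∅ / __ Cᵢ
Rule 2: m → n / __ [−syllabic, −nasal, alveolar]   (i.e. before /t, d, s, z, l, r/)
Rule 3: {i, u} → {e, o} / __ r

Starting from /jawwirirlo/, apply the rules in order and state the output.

Rule 1 (degemination): /ww/ is a geminate; the first /w/ deletes. /jawwirirlo/ → jawirirlo.
Rule 2 (nasal place assimilation): no segment meets the environment; /jawirirlo/ is unchanged.
Rule 3 (pre-rhotic lowering): /i/ is a high vowel immediately before /r/, so it lowers to [e]. /i/ is a high vowel immediately before /r/, so it lowers to [e]. /jawirirlo/ → jawererlo.

jawererlo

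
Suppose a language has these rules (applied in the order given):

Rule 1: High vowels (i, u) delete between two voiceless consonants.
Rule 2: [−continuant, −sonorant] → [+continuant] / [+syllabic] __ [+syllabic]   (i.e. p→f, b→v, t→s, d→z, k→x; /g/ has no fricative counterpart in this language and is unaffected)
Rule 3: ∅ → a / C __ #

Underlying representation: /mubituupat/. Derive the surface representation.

Rule 1 (high vowel syncope): no segment meets the environment; /mubituupat/ is unchanged.
Rule 2 (intervocalic spirantization): /b/ is a stop between vowels /u/ and /i/, so it spirantizes to the fricative [v]. /t/ is a stop between vowels /i/ and /u/, so it spirantizes to the fricative [s]. /p/ is a stop between vowels /u/ and /a/, so it spirantizes to the fricative [f]. /mubituupat/ → muvisuufat.
Rule 3 (final a-epenthesis): the form ends in the consonant /t/, so [a] is inserted word-finally. /muvisuufat/ → muvisuufata.

muvisuufata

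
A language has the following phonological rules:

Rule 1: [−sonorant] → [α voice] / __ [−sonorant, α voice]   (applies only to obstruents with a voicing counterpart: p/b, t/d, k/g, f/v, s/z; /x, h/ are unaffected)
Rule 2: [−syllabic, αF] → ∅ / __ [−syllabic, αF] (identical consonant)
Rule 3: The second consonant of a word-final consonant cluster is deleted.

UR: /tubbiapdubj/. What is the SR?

Rule 1 (regressive voicing assimilation): /p/ precedes the voiced obstruent /d/, so it voices to [b] by assimilation. /tubbiapdubj/ → tubbiabdubj.
Rule 2 (degemination): /bb/ is a geminate; the first /b/ deletes. /tubbiabdubj/ → tubiabdubj.
Rule 3 (final cluster simplification): /j/ is the second consonant of a word-final cluster /bj/, so it deletes. /tubiabdubj/ → tubiabdub.

tubiabdub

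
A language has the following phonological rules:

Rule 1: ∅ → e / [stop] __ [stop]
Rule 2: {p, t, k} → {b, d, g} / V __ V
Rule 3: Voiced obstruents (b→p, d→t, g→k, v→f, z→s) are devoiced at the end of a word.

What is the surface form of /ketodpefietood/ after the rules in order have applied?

Rule 1 (stop-cluster e-epenthesis): /d/ and /p/ form a stop–stop cluster, so [e] is inserted between them. /ketodpefietood/ → ketodepefietood.
Rule 2 (intervocalic voicing): /t/ is a voiceless stop between vowels /e/ and /o/, so it voices to [d]. /p/ is a voiceless stop between vowels /e/ and /e/, so it voices to [b]. /t/ is a voiceless stop between vowels /e/ and /o/, so it voices to [d]. /ketodepefietood/ → kedodebefiedood.
Rule 3 (final devoicing): /d/ is a voiced obstruent in word-final position, so it devoices to [t]. /kedodebefiedood/ → kedodebefiedoot.

kedodebefiedoot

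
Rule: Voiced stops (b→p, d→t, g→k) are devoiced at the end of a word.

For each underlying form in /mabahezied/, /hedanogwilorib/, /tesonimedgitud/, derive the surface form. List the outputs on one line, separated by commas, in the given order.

/mabahezied/: /d/ is a voiced stop in word-final position, so it devoices to [t]. → [mabaheziet].
/hedanogwilorib/: /b/ is a voiced stop in word-final position, so it devoices to [p]. → [hedanogwilorip].
/tesonimedgitud/: /d/ is a voiced stop in word-final position, so it devoices to [t]. → [tesonimedgitut].

mabaheziet, hedanogwilorip, tesonimedgitut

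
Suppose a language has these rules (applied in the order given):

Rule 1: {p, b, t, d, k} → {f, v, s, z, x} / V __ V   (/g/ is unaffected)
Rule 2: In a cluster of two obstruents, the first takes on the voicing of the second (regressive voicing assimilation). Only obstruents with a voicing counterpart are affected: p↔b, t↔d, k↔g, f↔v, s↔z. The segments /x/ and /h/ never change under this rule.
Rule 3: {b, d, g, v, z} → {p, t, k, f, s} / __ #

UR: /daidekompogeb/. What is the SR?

Rule 1 (intervocalic spirantization): /d/ is a stop between vowels /i/ and /e/, so it spirantizes to the fricative [z]. /k/ is a stop between vowels /e/ and /o/, so it spirantizes to the fricative [x]. /daidekompogeb/ → daizexompogeb.
Rule 2 (regressive voicing assimilation): no segment meets the environment; /daizexompogeb/ is unchanged.
Rule 3 (final devoicing): /b/ is a voiced obstruent in word-final position, so it devoices to [p]. /daizexompogeb/ → daizexompogep.

daizexompogep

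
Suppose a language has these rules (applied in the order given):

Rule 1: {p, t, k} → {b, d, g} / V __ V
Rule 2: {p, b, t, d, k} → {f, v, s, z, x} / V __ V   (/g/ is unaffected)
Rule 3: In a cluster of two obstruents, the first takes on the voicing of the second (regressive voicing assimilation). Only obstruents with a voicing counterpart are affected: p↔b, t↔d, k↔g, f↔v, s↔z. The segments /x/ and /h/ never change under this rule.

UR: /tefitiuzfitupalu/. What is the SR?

tefiziusfizuvalu

Rule 1 (intervocalic voicing): /t/ is a voiceless stop between vowels /i/ and /i/, so it voices to [d]. /t/ is a voiceless stop between vowels /i/ and /u/, so it voices to [d]. /p/ is a voiceless stop between vowels /u/ and /a/, so it voices to [b]. /tefitiuzfitupalu/ → tefidiuzfidubalu.
Rule 2 (intervocalic spirantization): /d/ is a stop between vowels /i/ and /i/, so it spirantizes to the fricative [z]. /d/ is a stop between vowels /i/ and /u/, so it spirantizes to the fricative [z]. /b/ is a stop between vowels /u/ and /a/, so it spirantizes to the fricative [v]. /tefidiuzfidubalu/ → tefiziuzfizuvalu.
Rule 3 (regressive voicing assimilation): /z/ precedes the voiceless obstruent /f/, so it devoices to [s] by assimilation. /tefiziuzfizuvalu/ → tefiziusfizuvalu.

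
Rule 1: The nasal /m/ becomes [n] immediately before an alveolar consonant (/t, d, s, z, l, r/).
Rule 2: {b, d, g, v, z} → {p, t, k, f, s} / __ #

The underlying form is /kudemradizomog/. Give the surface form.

kudenradizomok

Rule 1 (nasal place assimilation): /m/ precedes the alveolar consonant /r/, so it assimilates in place to [n]. /kudemradizomog/ → kudenradizomog.
Rule 2 (final devoicing): /g/ is a voiced obstruent in word-final position, so it devoices to [k]. /kudenradizomog/ → kudenradizomok.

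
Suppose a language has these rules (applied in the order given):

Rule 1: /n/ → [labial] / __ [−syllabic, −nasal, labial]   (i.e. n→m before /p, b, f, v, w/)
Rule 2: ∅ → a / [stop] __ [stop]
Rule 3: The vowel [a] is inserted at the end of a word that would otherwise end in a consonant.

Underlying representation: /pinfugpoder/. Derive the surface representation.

pimfugapodera

Rule 1 (nasal place assimilation): /n/ precedes the labial consonant /f/, so it assimilates in place to [m]. /pinfugpoder/ → pimfugpoder.
Rule 2 (stop-cluster a-epenthesis): /g/ and /p/ form a stop–stop cluster, so [a] is inserted between them. /pimfugpoder/ → pimfugapoder.
Rule 3 (final a-epenthesis): the form ends in the consonant /r/, so [a] is inserted word-finally. /pimfugapoder/ → pimfugapodera.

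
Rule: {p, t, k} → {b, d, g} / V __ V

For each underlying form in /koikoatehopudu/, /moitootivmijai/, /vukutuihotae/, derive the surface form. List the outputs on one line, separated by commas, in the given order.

koigoadehobudu, moidoodivmijai, vuguduihodae

/koikoatehopudu/: /k/ is a voiceless stop between vowels /i/ and /o/, so it voices to [g]. /t/ is a voiceless stop between vowels /a/ and /e/, so it voices to [d]. /p/ is a voiceless stop between vowels /o/ and /u/, so it voices to [b]. → [koigoadehobudu].
/moitootivmijai/: /t/ is a voiceless stop between vowels /i/ and /o/, so it voices to [d]. /t/ is a voiceless stop between vowels /o/ and /i/, so it voices to [d]. → [moidoodivmijai].
/vukutuihotae/: /k/ is a voiceless stop between vowels /u/ and /u/, so it voices to [g]. /t/ is a voiceless stop between vowels /u/ and /u/, so it voices to [d]. /t/ is a voiceless stop between vowels /o/ and /a/, so it voices to [d]. → [vuguduihodae].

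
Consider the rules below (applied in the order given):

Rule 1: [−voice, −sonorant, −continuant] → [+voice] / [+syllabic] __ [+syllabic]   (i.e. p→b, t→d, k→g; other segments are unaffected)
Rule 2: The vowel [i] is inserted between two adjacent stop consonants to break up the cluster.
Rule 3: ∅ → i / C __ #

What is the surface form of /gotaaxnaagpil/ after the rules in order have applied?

Rule 1 (intervocalic voicing): /t/ is a voiceless stop between vowels /o/ and /a/, so it voices to [d]. /gotaaxnaagpil/ → godaaxnaagpil.
Rule 2 (stop-cluster i-epenthesis): /g/ and /p/ form a stop–stop cluster, so [i] is inserted between them. /godaaxnaagpil/ → godaaxnaagipil.
Rule 3 (final i-epenthesis): the form ends in the consonant /l/, so [i] is inserted word-finally. /godaaxnaagipil/ → godaaxnaagipili.

godaaxnaagipili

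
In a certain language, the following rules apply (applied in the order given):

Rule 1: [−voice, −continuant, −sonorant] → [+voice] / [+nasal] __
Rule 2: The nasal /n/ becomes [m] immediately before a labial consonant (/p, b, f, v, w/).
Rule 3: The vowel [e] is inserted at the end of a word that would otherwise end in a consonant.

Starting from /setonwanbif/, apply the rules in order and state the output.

Rule 1 (post-nasal voicing): no segment meets the environment; /setonwanbif/ is unchanged.
Rule 2 (nasal place assimilation): /n/ precedes the labial consonant /w/, so it assimilates in place to [m]. /n/ precedes the labial consonant /b/, so it assimilates in place to [m]. /setonwanbif/ → setomwambif.
Rule 3 (final e-epenthesis): the form ends in the consonant /f/, so [e] is inserted word-finally. /setomwambif/ → setomwambife.

setomwambife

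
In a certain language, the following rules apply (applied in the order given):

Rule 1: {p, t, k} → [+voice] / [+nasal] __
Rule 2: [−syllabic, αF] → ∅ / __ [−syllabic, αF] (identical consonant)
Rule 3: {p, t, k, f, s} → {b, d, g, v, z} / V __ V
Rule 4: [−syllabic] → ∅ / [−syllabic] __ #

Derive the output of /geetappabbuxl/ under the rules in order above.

geedababux

Rule 1 (post-nasal voicing): no segment meets the environment; /geetappabbuxl/ is unchanged.
Rule 2 (degemination): /pp/ is a geminate; the first /p/ deletes. /bb/ is a geminate; the first /b/ deletes. /geetappabbuxl/ → geetapabuxl.
Rule 3 (intervocalic voicing): /t/ is a voiceless obstruent between vowels /e/ and /a/, so it voices to [d]. /p/ is a voiceless obstruent between vowels /a/ and /a/, so it voices to [b]. /geetapabuxl/ → geedababuxl.
Rule 4 (final cluster simplification): /l/ is the second consonant of a word-final cluster /xl/, so it deletes. /geedababuxl/ → geedababux.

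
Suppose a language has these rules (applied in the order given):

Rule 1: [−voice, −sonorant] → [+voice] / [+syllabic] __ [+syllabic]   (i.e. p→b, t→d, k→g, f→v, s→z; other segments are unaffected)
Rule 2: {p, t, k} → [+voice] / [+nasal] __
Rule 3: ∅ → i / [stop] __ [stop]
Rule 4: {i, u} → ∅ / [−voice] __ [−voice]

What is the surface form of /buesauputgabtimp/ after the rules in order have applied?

buezaubutigabitimb

Rule 1 (intervocalic voicing): /s/ is a voiceless obstruent between vowels /e/ and /a/, so it voices to [z]. /p/ is a voiceless obstruent between vowels /u/ and /u/, so it voices to [b]. /buesauputgabtimp/ → buezaubutgabtimp.
Rule 2 (post-nasal voicing): /p/ is a voiceless stop immediately after the nasal /m/, so it voices to [b]. /buezaubutgabtimp/ → buezaubutgabtimb.
Rule 3 (stop-cluster i-epenthesis): /t/ and /g/ form a stop–stop cluster, so [i] is inserted between them. /b/ and /t/ form a stop–stop cluster, so [i] is inserted between them. /buezaubutgabtimb/ → buezaubutigabitimb.
Rule 4 (high vowel syncope): no segment meets the environment; /buezaubutigabitimb/ is unchanged.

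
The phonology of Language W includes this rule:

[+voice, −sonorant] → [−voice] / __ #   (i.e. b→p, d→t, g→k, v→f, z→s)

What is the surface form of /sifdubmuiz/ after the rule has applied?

/z/ is a voiced obstruent in word-final position, so it devoices to [s].
Surface form: [sifdubmuis].

sifdubmuis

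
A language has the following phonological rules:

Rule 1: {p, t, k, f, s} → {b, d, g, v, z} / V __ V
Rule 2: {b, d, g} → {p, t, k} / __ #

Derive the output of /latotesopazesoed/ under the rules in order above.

ladodezobazezoet

Rule 1 (intervocalic voicing): /t/ is a voiceless obstruent between vowels /a/ and /o/, so it voices to [d]. /t/ is a voiceless obstruent between vowels /o/ and /e/, so it voices to [d]. /s/ is a voiceless obstruent between vowels /e/ and /o/, so it voices to [z]. /p/ is a voiceless obstruent between vowels /o/ and /a/, so it voices to [b]. /s/ is a voiceless obstruent between vowels /e/ and /o/, so it voices to [z]. /latotesopazesoed/ → ladodezobazezoed.
Rule 2 (final devoicing): /d/ is a voiced stop in word-final position, so it devoices to [t]. /ladodezobazezoed/ → ladodezobazezoet.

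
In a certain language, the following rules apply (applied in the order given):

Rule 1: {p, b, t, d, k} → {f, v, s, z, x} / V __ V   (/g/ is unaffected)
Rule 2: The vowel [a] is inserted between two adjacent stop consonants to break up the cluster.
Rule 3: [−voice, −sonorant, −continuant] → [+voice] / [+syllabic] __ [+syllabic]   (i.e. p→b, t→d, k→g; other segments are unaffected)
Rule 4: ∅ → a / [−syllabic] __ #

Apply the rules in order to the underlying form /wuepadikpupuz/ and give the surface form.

Rule 1 (intervocalic spirantization): /p/ is a stop between vowels /e/ and /a/, so it spirantizes to the fricative [f]. /d/ is a stop between vowels /a/ and /i/, so it spirantizes to the fricative [z]. /p/ is a stop between vowels /u/ and /u/, so it spirantizes to the fricative [f]. /wuepadikpupuz/ → wuefazikpufuz.
Rule 2 (stop-cluster a-epenthesis): /k/ and /p/ form a stop–stop cluster, so [a] is inserted between them. /wuefazikpufuz/ → wuefazikapufuz.
Rule 3 (intervocalic voicing): /k/ is a voiceless stop between vowels /i/ and /a/, so it voices to [g]. /p/ is a voiceless stop between vowels /a/ and /u/, so it voices to [b]. /wuefazikapufuz/ → wuefazigabufuz.
Rule 4 (final a-epenthesis): the form ends in the consonant /z/, so [a] is inserted word-finally. /wuefazigabufuz/ → wuefazigabufuza.

wuefazigabufuza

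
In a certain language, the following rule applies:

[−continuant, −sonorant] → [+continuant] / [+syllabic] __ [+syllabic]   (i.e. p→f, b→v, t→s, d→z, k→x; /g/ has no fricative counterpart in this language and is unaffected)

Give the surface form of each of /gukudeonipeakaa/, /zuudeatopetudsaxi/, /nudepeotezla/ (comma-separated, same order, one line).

/gukudeonipeakaa/: /k/ is a stop between vowels /u/ and /u/, so it spirantizes to the fricative [x]. /d/ is a stop between vowels /u/ and /e/, so it spirantizes to the fricative [z]. /p/ is a stop between vowels /i/ and /e/, so it spirantizes to the fricative [f]. /k/ is a stop between vowels /a/ and /a/, so it spirantizes to the fricative [x]. → [guxuzeonifeaxaa].
/zuudeatopetudsaxi/: /d/ is a stop between vowels /u/ and /e/, so it spirantizes to the fricative [z]. /t/ is a stop between vowels /a/ and /o/, so it spirantizes to the fricative [s]. /p/ is a stop between vowels /o/ and /e/, so it spirantizes to the fricative [f]. /t/ is a stop between vowels /e/ and /u/, so it spirantizes to the fricative [s]. → [zuuzeasofesudsaxi].
/nudepeotezla/: /d/ is a stop between vowels /u/ and /e/, so it spirantizes to the fricative [z]. /p/ is a stop between vowels /e/ and /e/, so it spirantizes to the fricative [f]. /t/ is a stop between vowels /o/ and /e/, so it spirantizes to the fricative [s]. → [nuzefeosezla].

guxuzeonifeaxaa, zuuzeasofesudsaxi, nuzefeosezla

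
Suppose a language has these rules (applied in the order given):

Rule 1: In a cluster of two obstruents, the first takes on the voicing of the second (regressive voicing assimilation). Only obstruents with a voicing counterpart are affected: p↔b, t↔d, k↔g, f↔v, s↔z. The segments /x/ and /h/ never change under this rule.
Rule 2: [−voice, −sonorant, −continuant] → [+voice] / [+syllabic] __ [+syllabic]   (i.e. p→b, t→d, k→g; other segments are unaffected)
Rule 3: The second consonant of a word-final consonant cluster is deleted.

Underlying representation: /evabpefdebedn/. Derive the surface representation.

evappevdebed

Rule 1 (regressive voicing assimilation): /b/ precedes the voiceless obstruent /p/, so it devoices to [p] by assimilation. /f/ precedes the voiced obstruent /d/, so it voices to [v] by assimilation. /evabpefdebedn/ → evappevdebedn.
Rule 2 (intervocalic voicing): no segment meets the environment; /evappevdebedn/ is unchanged.
Rule 3 (final cluster simplification): /n/ is the second consonant of a word-final cluster /dn/, so it deletes. /evappevdebedn/ → evappevdebed.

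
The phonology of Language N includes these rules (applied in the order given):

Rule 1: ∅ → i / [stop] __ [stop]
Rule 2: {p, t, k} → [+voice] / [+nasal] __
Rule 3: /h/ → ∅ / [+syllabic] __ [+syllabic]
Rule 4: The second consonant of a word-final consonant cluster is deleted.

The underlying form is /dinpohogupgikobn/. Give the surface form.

dinboogupigikob

Rule 1 (stop-cluster i-epenthesis): /p/ and /g/ form a stop–stop cluster, so [i] is inserted between them. /dinpohogupgikobn/ → dinpohogupigikobn.
Rule 2 (post-nasal voicing): /p/ is a voiceless stop immediately after the nasal /n/, so it voices to [b]. /dinpohogupigikobn/ → dinbohogupigikobn.
Rule 3 (intervocalic h-deletion): /h/ occurs between vowels /o/ and /o/, so it deletes. /dinbohogupigikobn/ → dinboogupigikobn.
Rule 4 (final cluster simplification): /n/ is the second consonant of a word-final cluster /bn/, so it deletes. /dinboogupigikobn/ → dinboogupigikob.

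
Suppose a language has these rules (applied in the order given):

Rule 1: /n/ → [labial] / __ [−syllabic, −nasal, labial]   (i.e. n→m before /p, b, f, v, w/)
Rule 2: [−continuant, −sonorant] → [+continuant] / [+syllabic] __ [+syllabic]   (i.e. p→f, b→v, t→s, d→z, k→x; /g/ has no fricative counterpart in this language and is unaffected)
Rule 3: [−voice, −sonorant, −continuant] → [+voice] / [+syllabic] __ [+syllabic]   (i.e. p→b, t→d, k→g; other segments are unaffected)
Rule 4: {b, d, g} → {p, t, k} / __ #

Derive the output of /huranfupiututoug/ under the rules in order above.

huramfufiususouk

Rule 1 (nasal place assimilation): /n/ precedes the labial consonant /f/, so it assimilates in place to [m]. /huranfupiututoug/ → huramfupiututoug.
Rule 2 (intervocalic spirantization): /p/ is a stop between vowels /u/ and /i/, so it spirantizes to the fricative [f]. /t/ is a stop between vowels /u/ and /u/, so it spirantizes to the fricative [s]. /t/ is a stop between vowels /u/ and /o/, so it spirantizes to the fricative [s]. /huramfupiututoug/ → huramfufiususoug.
Rule 3 (intervocalic voicing): no segment meets the environment; /huramfufiususoug/ is unchanged.
Rule 4 (final devoicing): /g/ is a voiced stop in word-final position, so it devoices to [k]. /huramfufiususoug/ → huramfufiususouk.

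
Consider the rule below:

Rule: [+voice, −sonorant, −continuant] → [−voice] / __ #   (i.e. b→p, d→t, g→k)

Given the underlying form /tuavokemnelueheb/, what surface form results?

/b/ is a voiced stop in word-final position, so it devoices to [p].
Surface form: [tuavokemneluehep].

tuavokemneluehep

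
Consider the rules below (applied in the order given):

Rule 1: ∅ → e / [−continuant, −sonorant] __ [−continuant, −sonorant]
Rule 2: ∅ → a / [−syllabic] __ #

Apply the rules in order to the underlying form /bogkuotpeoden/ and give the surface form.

bogekuotepeodena

Rule 1 (stop-cluster e-epenthesis): /g/ and /k/ form a stop–stop cluster, so [e] is inserted between them. /t/ and /p/ form a stop–stop cluster, so [e] is inserted between them. /bogkuotpeoden/ → bogekuotepeoden.
Rule 2 (final a-epenthesis): the form ends in the consonant /n/, so [a] is inserted word-finally. /bogekuotepeoden/ → bogekuotepeodena.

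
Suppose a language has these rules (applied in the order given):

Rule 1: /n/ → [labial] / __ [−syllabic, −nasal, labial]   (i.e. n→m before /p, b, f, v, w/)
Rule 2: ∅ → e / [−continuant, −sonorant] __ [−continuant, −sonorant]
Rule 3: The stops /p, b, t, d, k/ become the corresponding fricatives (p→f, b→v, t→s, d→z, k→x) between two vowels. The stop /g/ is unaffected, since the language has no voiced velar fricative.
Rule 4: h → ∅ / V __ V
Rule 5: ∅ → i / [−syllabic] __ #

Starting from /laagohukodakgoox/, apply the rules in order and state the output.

laagouxozaxegooxi

Rule 1 (nasal place assimilation): no segment meets the environment; /laagohukodakgoox/ is unchanged.
Rule 2 (stop-cluster e-epenthesis): /k/ and /g/ form a stop–stop cluster, so [e] is inserted between them. /laagohukodakgoox/ → laagohukodakegoox.
Rule 3 (intervocalic spirantization): /k/ is a stop between vowels /u/ and /o/, so it spirantizes to the fricative [x]. /d/ is a stop between vowels /o/ and /a/, so it spirantizes to the fricative [z]. /k/ is a stop between vowels /a/ and /e/, so it spirantizes to the fricative [x]. /laagohukodakegoox/ → laagohuxozaxegoox.
Rule 4 (intervocalic h-deletion): /h/ occurs between vowels /o/ and /u/, so it deletes. /laagohuxozaxegoox/ → laagouxozaxegoox.
Rule 5 (final i-epenthesis): the form ends in the consonant /x/, so [i] is inserted word-finally. /laagouxozaxegoox/ → laagouxozaxegooxi.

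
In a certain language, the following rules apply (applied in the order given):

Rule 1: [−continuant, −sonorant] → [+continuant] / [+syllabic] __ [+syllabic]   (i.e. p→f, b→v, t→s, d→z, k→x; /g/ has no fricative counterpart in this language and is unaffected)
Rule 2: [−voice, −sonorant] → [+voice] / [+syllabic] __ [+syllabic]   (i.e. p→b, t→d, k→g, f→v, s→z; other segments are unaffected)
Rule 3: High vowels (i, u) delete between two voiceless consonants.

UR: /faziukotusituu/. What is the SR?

faziuxozuzizuu

Rule 1 (intervocalic spirantization): /k/ is a stop between vowels /u/ and /o/, so it spirantizes to the fricative [x]. /t/ is a stop between vowels /o/ and /u/, so it spirantizes to the fricative [s]. /t/ is a stop between vowels /i/ and /u/, so it spirantizes to the fricative [s]. /faziukotusituu/ → faziuxosusisuu.
Rule 2 (intervocalic voicing): /s/ is a voiceless obstruent between vowels /o/ and /u/, so it voices to [z]. /s/ is a voiceless obstruent between vowels /u/ and /i/, so it voices to [z]. /s/ is a voiceless obstruent between vowels /i/ and /u/, so it voices to [z]. /faziuxosusisuu/ → faziuxozuzizuu.
Rule 3 (high vowel syncope): no segment meets the environment; /faziuxozuzizuu/ is unchanged.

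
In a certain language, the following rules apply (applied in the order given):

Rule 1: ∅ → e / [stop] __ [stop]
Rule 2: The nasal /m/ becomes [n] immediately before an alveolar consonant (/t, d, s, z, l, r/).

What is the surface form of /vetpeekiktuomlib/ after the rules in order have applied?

vetepeekiketuonlib

Rule 1 (stop-cluster e-epenthesis): /t/ and /p/ form a stop–stop cluster, so [e] is inserted between them. /k/ and /t/ form a stop–stop cluster, so [e] is inserted between them. /vetpeekiktuomlib/ → vetepeekiketuomlib.
Rule 2 (nasal place assimilation): /m/ precedes the alveolar consonant /l/, so it assimilates in place to [n]. /vetepeekiketuomlib/ → vetepeekiketuonlib.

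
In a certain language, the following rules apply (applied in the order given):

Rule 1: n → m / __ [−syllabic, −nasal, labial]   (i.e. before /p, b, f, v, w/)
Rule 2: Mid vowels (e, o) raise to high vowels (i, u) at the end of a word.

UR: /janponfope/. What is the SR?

jampomfopi

Rule 1 (nasal place assimilation): /n/ precedes the labial consonant /p/, so it assimilates in place to [m]. /n/ precedes the labial consonant /f/, so it assimilates in place to [m]. /janponfope/ → jampomfope.
Rule 2 (final vowel raising): /e/ is a mid vowel in word-final position, so it raises to [i]. /jampomfope/ → jampomfopi.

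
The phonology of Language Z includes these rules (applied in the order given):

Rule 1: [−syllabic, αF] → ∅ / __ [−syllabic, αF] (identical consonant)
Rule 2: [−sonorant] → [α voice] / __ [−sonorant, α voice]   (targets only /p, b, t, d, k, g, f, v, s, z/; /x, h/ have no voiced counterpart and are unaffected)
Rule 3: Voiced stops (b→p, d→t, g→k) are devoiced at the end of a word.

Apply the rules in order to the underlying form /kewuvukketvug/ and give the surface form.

kewuvukedvuk

Rule 1 (degemination): /kk/ is a geminate; the first /k/ deletes. /kewuvukketvug/ → kewuvuketvug.
Rule 2 (regressive voicing assimilation): /t/ precedes the voiced obstruent /v/, so it voices to [d] by assimilation. /kewuvuketvug/ → kewuvukedvug.
Rule 3 (final devoicing): /g/ is a voiced stop in word-final position, so it devoices to [k]. /kewuvukedvug/ → kewuvukedvuk.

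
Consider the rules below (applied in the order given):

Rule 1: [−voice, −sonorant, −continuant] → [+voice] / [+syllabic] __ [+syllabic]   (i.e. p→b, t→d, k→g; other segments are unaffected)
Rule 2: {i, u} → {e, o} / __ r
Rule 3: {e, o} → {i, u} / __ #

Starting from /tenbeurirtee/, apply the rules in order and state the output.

Rule 1 (intervocalic voicing): no segment meets the environment; /tenbeurirtee/ is unchanged.
Rule 2 (pre-rhotic lowering): /u/ is a high vowel immediately before /r/, so it lowers to [o]. /i/ is a high vowel immediately before /r/, so it lowers to [e]. /tenbeurirtee/ → tenbeorertee.
Rule 3 (final vowel raising): /e/ is a mid vowel in word-final position, so it raises to [i]. /tenbeorertee/ → tenbeorertei.

tenbeorertei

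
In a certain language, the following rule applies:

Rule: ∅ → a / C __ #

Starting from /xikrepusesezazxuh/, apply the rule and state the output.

the form ends in the consonant /h/, so [a] is inserted word-finally.
Surface form: [xikrepusesezazxuha].

xikrepusesezazxuha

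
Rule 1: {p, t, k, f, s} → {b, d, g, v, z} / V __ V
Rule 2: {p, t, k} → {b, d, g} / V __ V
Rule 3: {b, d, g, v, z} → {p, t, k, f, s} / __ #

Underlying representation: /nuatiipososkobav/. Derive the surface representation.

Rule 1 (intervocalic voicing): /t/ is a voiceless obstruent between vowels /a/ and /i/, so it voices to [d]. /p/ is a voiceless obstruent between vowels /i/ and /o/, so it voices to [b]. /s/ is a voiceless obstruent between vowels /o/ and /o/, so it voices to [z]. /nuatiipososkobav/ → nuadiibozoskobav.
Rule 2 (intervocalic voicing): no segment meets the environment; /nuadiibozoskobav/ is unchanged.
Rule 3 (final devoicing): /v/ is a voiced obstruent in word-final position, so it devoices to [f]. /nuadiibozoskobav/ → nuadiibozoskobaf.

nuadiibozoskobaf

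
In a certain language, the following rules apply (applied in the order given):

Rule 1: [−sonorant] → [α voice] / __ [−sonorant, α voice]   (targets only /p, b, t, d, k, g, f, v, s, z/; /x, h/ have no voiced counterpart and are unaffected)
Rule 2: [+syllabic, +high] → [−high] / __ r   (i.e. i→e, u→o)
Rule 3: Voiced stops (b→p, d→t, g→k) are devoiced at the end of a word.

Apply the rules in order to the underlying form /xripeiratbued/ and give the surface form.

Rule 1 (regressive voicing assimilation): /t/ precedes the voiced obstruent /b/, so it voices to [d] by assimilation. /xripeiratbued/ → xripeiradbued.
Rule 2 (pre-rhotic lowering): /i/ is a high vowel immediately before /r/, so it lowers to [e]. /xripeiradbued/ → xripeeradbued.
Rule 3 (final devoicing): /d/ is a voiced stop in word-final position, so it devoices to [t]. /xripeeradbued/ → xripeeradbuet.

xripeeradbuet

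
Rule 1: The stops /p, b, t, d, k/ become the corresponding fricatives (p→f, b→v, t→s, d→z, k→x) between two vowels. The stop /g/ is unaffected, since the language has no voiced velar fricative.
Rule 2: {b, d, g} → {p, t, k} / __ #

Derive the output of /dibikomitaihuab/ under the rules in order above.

divixomisaihuap

Rule 1 (intervocalic spirantization): /b/ is a stop between vowels /i/ and /i/, so it spirantizes to the fricative [v]. /k/ is a stop between vowels /i/ and /o/, so it spirantizes to the fricative [x]. /t/ is a stop between vowels /i/ and /a/, so it spirantizes to the fricative [s]. /dibikomitaihuab/ → divixomisaihuab.
Rule 2 (final devoicing): /b/ is a voiced stop in word-final position, so it devoices to [p]. /divixomisaihuab/ → divixomisaihuap.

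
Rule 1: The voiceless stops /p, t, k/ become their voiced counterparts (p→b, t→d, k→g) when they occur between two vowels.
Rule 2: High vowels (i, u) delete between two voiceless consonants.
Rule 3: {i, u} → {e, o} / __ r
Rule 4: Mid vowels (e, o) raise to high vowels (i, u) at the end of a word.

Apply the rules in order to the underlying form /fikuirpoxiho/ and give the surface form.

figuerpoxhu

Rule 1 (intervocalic voicing): /k/ is a voiceless stop between vowels /i/ and /u/, so it voices to [g]. /fikuirpoxiho/ → figuirpoxiho.
Rule 2 (high vowel syncope): /i/ is a high vowel flanked by voiceless consonants /x/ and /h/, so it deletes. /figuirpoxiho/ → figuirpoxho.
Rule 3 (pre-rhotic lowering): /i/ is a high vowel immediately before /r/, so it lowers to [e]. /figuirpoxho/ → figuerpoxho.
Rule 4 (final vowel raising): /o/ is a mid vowel in word-final position, so it raises to [u]. /figuerpoxho/ → figuerpoxhu.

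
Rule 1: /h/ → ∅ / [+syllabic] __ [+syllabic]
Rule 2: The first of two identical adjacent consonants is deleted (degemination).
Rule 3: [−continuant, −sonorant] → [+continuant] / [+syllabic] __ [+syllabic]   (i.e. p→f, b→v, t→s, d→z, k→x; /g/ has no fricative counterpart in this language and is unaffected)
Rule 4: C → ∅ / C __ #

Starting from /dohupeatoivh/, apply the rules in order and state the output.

doufeasoiv

Rule 1 (intervocalic h-deletion): /h/ occurs between vowels /o/ and /u/, so it deletes. /dohupeatoivh/ → doupeatoivh.
Rule 2 (degemination): no segment meets the environment; /doupeatoivh/ is unchanged.
Rule 3 (intervocalic spirantization): /p/ is a stop between vowels /u/ and /e/, so it spirantizes to the fricative [f]. /t/ is a stop between vowels /a/ and /o/, so it spirantizes to the fricative [s]. /doupeatoivh/ → doufeasoivh.
Rule 4 (final cluster simplification): /h/ is the second consonant of a word-final cluster /vh/, so it deletes. /doufeasoivh/ → doufeasoiv.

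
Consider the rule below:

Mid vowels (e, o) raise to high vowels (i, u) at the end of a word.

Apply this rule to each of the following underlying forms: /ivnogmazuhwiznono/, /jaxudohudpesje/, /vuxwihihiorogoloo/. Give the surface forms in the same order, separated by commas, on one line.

ivnogmazuhwiznonu, jaxudohudpesji, vuxwihihiorogolou

/ivnogmazuhwiznono/: /o/ is a mid vowel in word-final position, so it raises to [u]. → [ivnogmazuhwiznonu].
/jaxudohudpesje/: /e/ is a mid vowel in word-final position, so it raises to [i]. → [jaxudohudpesji].
/vuxwihihiorogoloo/: /o/ is a mid vowel in word-final position, so it raises to [u]. → [vuxwihihiorogolou].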